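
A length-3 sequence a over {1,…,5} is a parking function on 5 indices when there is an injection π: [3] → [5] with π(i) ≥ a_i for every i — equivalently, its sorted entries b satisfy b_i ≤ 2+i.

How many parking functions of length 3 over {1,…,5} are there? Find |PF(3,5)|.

108

Count = (6−3)·6^(3−1) = 3×36 = 108
Check (1,1,5) → sorted (1,1,5): b_i ≤ 2+i ∀i, a PF.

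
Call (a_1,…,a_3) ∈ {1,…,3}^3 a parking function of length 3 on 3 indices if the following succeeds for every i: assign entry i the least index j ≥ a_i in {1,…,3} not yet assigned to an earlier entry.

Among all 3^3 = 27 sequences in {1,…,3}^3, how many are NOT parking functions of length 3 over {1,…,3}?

Count = (3−3+1)·(3+1)^(3−1) = 1·16 = 16 [KW]
Check (2,3,3) → sorted (2,3,3): b_1=2>1, not a PF.
3^3 − 16 = 27 − 16 = 11

11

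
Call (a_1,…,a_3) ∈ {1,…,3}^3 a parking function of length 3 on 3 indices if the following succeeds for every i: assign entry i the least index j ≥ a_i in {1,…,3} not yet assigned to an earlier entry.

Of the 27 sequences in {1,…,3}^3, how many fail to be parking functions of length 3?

#PF = (4−3)·4^(3−1) = 1×16 = 16 [KW]
Check (3,2,3) → sorted (2,3,3): b_1=2>1, not a PF.
Total 27; non-PF = 27−16 = 11

11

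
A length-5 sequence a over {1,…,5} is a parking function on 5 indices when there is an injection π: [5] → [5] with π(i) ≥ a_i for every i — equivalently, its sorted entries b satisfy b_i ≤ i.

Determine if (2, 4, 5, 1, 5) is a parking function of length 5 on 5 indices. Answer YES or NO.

NO

Order a: b = (1, 2, 4, 5, 5).
  b_1=1 ≤ 1
  b_2=2 ≤ 2
  b_3=4 > 3
  fails at i=3 ⇒ NO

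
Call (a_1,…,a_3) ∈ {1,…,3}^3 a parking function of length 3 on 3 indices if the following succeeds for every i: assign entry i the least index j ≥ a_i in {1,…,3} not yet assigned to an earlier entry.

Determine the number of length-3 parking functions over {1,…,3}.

Count = (3+1−3)·(3+1)^{3−1} = 1·16 = 16 (Pollak)
One tuple (3,1,1) → sorted (1,1,3): b_i ≤ i ∀i, a PF.

16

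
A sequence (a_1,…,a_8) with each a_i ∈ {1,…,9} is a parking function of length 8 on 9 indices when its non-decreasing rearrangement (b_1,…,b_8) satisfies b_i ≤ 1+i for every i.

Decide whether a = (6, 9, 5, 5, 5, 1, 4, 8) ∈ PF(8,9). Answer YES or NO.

NO

Rearranged: b = (1, 4, 5, 5, 5, 6, 8, 9).
  b_1=1 ≤ 2
  b_2=4 > 3
  fails at i=2 ⇒ NO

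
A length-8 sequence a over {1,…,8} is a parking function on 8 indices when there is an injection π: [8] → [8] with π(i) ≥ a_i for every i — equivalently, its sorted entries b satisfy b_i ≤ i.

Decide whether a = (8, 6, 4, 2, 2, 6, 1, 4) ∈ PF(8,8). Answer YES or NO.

Rearranged: b = (1, 2, 2, 4, 4, 6, 6, 8).
  b_1=1 ≤ 1
  b_2=2 ≤ 2
  b_3=2 ≤ 3
  b_4=4 ≤ 4
  b_5=4 ≤ 5
  b_6=6 ≤ 6
  b_7=6 ≤ 7
  b_8=8 ≤ 8
All bounds hold ⇒ YES

YES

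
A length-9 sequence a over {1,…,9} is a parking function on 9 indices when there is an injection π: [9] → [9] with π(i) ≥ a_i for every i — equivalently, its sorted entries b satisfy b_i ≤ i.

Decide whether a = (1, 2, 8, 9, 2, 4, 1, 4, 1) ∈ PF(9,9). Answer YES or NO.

Rearranged: b = (1, 1, 1, 2, 2, 4, 4, 8, 9).
  b_1=1 ≤ 1
  b_2=1 ≤ 2
  b_3=1 ≤ 3
  b_4=2 ≤ 4
  b_5=2 ≤ 5
  b_6=4 ≤ 6
  b_7=4 ≤ 7
  b_8=8 ≤ 8
  b_9=9 ≤ 9
All bounds hold ⇒ YES

YES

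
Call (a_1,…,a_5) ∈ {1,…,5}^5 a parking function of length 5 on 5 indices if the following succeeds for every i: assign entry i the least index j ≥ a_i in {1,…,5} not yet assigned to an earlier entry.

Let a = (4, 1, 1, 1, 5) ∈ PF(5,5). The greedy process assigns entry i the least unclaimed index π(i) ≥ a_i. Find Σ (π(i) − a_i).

3

Σπ(i) = 1+…+5 = 15; Σa = 4+1+1+1+5 = 12; disp = 15−12 = 3.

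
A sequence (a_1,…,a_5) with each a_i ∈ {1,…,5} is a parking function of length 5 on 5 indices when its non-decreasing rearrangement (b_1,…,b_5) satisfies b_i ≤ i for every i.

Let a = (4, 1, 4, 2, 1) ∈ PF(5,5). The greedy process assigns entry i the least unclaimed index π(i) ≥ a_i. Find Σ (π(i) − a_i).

3

Σπ(i) = 1+…+5 = 15; Σa = 4+1+4+2+1 = 12; disp = 15−12 = 3.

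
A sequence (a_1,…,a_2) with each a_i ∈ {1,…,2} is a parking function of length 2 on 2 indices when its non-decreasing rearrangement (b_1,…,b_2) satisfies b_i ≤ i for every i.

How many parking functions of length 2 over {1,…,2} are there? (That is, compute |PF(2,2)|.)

3

Count = (2−2+1)·(2+1)^(2−1) = 1·3 = 3
Check (2,1) → sorted (1,2): b_i ≤ i ∀i, a PF.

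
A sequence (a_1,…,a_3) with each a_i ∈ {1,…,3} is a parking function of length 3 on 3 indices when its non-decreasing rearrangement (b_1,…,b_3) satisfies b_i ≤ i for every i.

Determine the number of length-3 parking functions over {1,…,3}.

16

|PF(3,3)| = (4−3)·4^(3−1) = 1·16 = 16 (Pollak)
Check (1,2,1) → sorted (1,1,2): b_i ≤ i ∀i, a PF.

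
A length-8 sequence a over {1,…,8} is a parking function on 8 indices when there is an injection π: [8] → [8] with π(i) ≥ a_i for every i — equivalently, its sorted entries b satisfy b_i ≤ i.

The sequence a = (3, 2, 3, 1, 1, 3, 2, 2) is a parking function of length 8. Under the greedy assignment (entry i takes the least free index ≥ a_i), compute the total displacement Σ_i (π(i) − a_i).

19

Σπ = 8·9/2 = 36 (π permutes [8]); Σa = 3+2+3+1+1+3+2+2 = 17; disp = 36−17 = 19.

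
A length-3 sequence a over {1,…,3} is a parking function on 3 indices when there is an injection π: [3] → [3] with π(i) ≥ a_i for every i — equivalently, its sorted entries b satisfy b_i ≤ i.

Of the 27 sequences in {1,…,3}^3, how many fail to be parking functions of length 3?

11

Count = (3+1−3)·(3+1)^{3−1} = 1·16 = 16 [KW]
One tuple (3,3,1) → sorted (1,3,3): b_2=3>2, not a PF.
3^3 − 16 = 27 − 16 = 11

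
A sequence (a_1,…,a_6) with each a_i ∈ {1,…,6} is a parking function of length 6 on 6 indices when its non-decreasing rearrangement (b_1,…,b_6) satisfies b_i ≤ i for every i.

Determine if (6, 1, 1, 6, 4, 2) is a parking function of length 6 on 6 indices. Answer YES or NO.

Sorted: b = (1, 1, 2, 4, 6, 6).
  b_1=1 ≤ 1
  b_2=1 ≤ 2
  b_3=2 ≤ 3
  b_4=4 ≤ 4
  b_5=6 > 5
  fails at i=5 ⇒ NO

NO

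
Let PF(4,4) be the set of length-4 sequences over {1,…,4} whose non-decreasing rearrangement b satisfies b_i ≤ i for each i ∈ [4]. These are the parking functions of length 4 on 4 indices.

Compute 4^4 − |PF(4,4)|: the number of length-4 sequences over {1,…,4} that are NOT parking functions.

131

Count = (4−4+1)·(4+1)^(4−1) = 1 · 125 = 125 [KW]
Check (3,3,3,4) → sorted (3,3,3,4): b_1=3>1, not a PF.
Total 256; non-PF = 256−125 = 131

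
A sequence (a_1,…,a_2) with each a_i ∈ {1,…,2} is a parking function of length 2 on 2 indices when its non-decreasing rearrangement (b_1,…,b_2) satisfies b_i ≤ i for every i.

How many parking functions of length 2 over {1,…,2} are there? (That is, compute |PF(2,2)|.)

Count = 1·3^1 = 1×3 = 3 (Konheim–Weiss)
Example (2,1) → sorted (1,2): b_i ≤ i ∀i, a PF.

3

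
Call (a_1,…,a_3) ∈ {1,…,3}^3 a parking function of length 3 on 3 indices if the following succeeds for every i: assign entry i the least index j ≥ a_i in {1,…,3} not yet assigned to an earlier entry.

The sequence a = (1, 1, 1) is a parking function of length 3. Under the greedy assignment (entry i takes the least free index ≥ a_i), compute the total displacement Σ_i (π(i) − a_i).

3

Σπ = 6 ({1..3} each once); Σa = 1+1+1 = 3; disp = 6−3 = 3.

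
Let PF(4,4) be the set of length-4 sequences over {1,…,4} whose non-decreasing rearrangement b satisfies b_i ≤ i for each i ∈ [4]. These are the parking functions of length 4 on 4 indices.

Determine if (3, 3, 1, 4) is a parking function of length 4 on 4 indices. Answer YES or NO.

Rearranged: b = (1, 3, 3, 4).
  b_1=1 ≤ 1
  b_2=3 > 2
  fails at i=2 ⇒ NO

NO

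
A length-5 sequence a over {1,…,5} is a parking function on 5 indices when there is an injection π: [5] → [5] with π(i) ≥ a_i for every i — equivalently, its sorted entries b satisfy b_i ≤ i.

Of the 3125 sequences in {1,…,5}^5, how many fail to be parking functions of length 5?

|PF(5,5)| = (5+1−5)·(5+1)^{5−1} = 1×1296 = 1296 (Pollak)
Example (5,4,2,5,4) → sorted (2,4,4,5,5): b_1=2>1, not a PF.
5^5 − 1296 = 3125 − 1296 = 1829

1829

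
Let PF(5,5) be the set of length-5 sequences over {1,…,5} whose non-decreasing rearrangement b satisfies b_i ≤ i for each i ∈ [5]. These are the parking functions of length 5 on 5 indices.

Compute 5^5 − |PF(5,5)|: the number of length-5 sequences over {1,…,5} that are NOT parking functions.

1829

Count = (6−5)·6^(5−1) = 1·1296 = 1296 (Konheim–Weiss)
Check (2,3,2,3,5) → sorted (2,2,3,3,5): b_1=2>1, not a PF.
5^5 − 1296 = 3125 − 1296 = 1829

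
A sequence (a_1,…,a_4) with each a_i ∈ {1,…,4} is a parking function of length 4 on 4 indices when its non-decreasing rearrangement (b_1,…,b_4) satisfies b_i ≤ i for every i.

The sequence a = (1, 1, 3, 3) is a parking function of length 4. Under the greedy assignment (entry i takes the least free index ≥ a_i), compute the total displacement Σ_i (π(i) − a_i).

2

Σπ(i) = 1+…+4 = 10; Σa = 1+1+3+3 = 8; disp = 10−8 = 2.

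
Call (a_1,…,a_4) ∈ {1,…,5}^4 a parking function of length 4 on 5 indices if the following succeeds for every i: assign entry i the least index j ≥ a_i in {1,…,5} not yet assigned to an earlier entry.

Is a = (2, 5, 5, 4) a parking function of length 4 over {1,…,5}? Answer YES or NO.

NO

Order a: b = (2, 4, 5, 5).
  b_1=2 ≤ 2
  b_2=4 > 3
  fails at i=2 ⇒ NO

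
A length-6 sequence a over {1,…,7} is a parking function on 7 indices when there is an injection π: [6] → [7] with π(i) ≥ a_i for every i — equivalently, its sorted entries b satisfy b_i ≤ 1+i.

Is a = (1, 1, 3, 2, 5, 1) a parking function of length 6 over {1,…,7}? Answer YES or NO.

YES

Order a: b = (1, 1, 1, 2, 3, 5).
  b_1=1 ≤ 2
  b_2=1 ≤ 3
  b_3=1 ≤ 4
  b_4=2 ≤ 5
  b_5=3 ≤ 6
  b_6=5 ≤ 7
All bounds hold ⇒ YES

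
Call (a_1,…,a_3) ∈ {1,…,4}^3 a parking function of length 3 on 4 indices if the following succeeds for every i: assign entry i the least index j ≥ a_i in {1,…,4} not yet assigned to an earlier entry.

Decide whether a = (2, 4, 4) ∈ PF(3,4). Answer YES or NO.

Order a: b = (2, 4, 4).
  b_1=2 ≤ 2
  b_2=4 > 3
  fails at i=2 ⇒ NO

NO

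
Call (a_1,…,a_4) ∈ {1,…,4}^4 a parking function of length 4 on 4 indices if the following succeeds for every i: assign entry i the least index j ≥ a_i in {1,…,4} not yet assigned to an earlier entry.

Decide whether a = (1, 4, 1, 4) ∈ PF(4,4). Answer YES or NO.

NO

Rearranged: b = (1, 1, 4, 4).
  b_1=1 ≤ 1
  b_2=1 ≤ 2
  b_3=4 > 3
  fails at i=3 ⇒ NO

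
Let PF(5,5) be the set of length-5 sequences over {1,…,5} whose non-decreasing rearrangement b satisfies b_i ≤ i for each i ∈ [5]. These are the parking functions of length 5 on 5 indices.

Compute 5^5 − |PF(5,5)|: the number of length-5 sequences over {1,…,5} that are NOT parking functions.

1829

#PF = (5−5+1)·(5+1)^(5−1) = 1×1296 = 1296 (Konheim–Weiss)
Check (5,1,2,5,5) → sorted (1,2,5,5,5): b_3=5>3, not a PF.
5^5 − 1296 = 3125 − 1296 = 1829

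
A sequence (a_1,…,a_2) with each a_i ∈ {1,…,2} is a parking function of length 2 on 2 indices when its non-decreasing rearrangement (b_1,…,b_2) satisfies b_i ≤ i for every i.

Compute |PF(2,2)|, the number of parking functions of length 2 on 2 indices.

3

|PF| = 1·3^1 = 1 · 3 = 3 [KW]
Example (1,2) → sorted (1,2): b_i ≤ i ∀i, a PF.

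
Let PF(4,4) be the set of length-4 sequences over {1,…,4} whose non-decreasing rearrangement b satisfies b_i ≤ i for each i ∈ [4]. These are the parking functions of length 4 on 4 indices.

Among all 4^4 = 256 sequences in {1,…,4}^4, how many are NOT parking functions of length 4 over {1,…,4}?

131

|PF| = 1·5^3 = 1·125 = 125 (Konheim–Weiss)
Check (4,4,2,1) → sorted (1,2,4,4): b_3=4>3, not a PF.
So 256 − 125 = 131 fail.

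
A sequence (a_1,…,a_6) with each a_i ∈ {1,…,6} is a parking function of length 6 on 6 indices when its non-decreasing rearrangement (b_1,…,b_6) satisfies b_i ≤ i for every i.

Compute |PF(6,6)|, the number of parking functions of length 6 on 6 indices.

16807

Count = 1·7^5 = 1 · 16807 = 16807
Example (2,6,2,1,4,2) → sorted (1,2,2,2,4,6): b_i ≤ i ∀i, a PF.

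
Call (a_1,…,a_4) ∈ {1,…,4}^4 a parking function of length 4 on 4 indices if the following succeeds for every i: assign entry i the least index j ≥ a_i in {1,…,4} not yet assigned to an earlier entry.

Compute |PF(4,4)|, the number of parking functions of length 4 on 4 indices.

|PF| = (4+1−4)·(4+1)^{4−1} = 1×125 = 125 (Konheim–Weiss)
One tuple (2,2,1,2) → sorted (1,2,2,2): b_i ≤ i ∀i, a PF.

125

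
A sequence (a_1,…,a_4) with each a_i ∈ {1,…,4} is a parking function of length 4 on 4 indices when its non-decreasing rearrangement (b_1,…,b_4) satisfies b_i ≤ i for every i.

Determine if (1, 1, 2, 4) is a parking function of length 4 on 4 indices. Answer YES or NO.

YES

Sorted: b = (1, 1, 2, 4).
  b_1=1 ≤ 1
  b_2=1 ≤ 2
  b_3=2 ≤ 3
  b_4=4 ≤ 4
All bounds hold ⇒ YES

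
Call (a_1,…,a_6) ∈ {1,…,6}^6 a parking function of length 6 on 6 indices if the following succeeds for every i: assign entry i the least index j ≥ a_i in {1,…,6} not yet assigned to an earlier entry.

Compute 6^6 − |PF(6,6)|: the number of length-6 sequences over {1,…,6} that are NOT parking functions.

29849

#PF = (6+1−6)·(6+1)^{6−1} = 1·16807 = 16807 [KW]
E.g. (3,6,4,2,3,5) → sorted (2,3,3,4,5,6): b_1=2>1, not a PF.
Total 46656; non-PF = 46656−16807 = 29849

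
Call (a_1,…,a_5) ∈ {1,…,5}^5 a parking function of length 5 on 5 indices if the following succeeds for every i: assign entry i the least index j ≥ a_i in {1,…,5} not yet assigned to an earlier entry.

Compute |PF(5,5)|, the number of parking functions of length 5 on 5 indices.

Count = (5+1−5)·(5+1)^{5−1} = 1·1296 = 1296 [KW]
One tuple (1,2,5,2,2) → sorted (1,2,2,2,5): b_i ≤ i ∀i, a PF.

1296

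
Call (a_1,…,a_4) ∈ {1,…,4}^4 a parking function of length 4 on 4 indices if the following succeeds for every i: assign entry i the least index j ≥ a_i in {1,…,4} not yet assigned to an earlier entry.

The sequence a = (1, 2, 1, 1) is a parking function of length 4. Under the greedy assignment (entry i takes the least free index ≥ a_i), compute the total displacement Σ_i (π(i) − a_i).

Σπ = 10 ({1..4} each once); Σa = 1+2+1+1 = 5; disp = 10−5 = 5.

5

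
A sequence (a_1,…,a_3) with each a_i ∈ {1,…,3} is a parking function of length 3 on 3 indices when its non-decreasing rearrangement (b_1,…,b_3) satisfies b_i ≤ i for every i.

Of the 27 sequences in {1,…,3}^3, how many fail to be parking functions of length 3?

11

|PF(3,3)| = (4−3)·4^(3−1) = 1×16 = 16 (Pollak)
One tuple (3,2,2) → sorted (2,2,3): b_1=2>1, not a PF.
Total 27; non-PF = 27−16 = 11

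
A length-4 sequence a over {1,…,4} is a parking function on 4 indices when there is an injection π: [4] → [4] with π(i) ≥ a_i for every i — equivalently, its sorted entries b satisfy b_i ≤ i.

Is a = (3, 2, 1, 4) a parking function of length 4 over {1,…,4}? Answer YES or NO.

Rearranged: b = (1, 2, 3, 4).
  b_1=1 ≤ 1
  b_2=2 ≤ 2
  b_3=3 ≤ 3
  b_4=4 ≤ 4
All bounds hold ⇒ YES

YES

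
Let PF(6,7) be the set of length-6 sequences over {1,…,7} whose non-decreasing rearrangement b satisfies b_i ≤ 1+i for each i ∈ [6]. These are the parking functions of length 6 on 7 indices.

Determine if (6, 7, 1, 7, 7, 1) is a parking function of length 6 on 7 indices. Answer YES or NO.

Rearranged: b = (1, 1, 6, 7, 7, 7).
  b_1=1 ≤ 2
  b_2=1 ≤ 3
  b_3=6 > 4
  fails at i=3 ⇒ NO

NO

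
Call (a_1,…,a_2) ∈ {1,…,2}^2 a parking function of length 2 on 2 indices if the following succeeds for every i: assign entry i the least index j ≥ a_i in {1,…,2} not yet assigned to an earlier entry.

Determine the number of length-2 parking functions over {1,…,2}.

|PF| = (3−2)·3^(2−1) = 1 · 3 = 3 (Konheim–Weiss)
E.g. (1,1) → sorted (1,1): b_i ≤ i ∀i, a PF.

3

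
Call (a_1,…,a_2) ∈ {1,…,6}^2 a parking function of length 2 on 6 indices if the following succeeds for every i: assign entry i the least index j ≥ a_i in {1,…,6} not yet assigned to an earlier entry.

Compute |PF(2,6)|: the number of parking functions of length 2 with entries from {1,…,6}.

#PF = (6−2+1)·(6+1)^(2−1) = 5·7 = 35 [KW]
One tuple (4,6) → sorted (4,6): b_i ≤ 4+i ∀i, a PF.

35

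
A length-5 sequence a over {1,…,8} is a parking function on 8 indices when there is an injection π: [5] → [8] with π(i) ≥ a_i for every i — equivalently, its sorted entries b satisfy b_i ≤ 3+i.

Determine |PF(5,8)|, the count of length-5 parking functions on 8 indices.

26244

#PF = (8+1−5)·(8+1)^{5−1} = 4·6561 = 26244
Check (4,8,1,3,1) → sorted (1,1,3,4,8): b_i ≤ 3+i ∀i, a PF.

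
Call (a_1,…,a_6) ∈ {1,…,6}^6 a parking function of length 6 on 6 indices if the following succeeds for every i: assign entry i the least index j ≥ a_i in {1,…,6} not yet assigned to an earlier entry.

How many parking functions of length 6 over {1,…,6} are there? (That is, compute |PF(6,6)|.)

16807

#PF = (6−6+1)·(6+1)^(6−1) = 1×16807 = 16807 [KW]
One tuple (3,2,1,5,2,5) → sorted (1,2,2,3,5,5): b_i ≤ i ∀i, a PF.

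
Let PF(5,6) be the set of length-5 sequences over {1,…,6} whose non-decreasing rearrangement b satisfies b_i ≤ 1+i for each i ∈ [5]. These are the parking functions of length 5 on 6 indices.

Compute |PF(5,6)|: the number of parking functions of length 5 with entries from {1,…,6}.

|PF| = (6+1−5)·(6+1)^{5−1} = 2 · 2401 = 4802 [KW]
Check (6,3,5,1,3) → sorted (1,3,3,5,6): b_i ≤ 1+i ∀i, a PF.

4802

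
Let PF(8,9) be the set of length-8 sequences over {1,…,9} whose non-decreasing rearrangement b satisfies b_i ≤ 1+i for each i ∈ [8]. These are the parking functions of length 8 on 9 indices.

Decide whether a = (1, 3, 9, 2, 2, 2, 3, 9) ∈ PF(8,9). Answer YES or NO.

NO

Sorted: b = (1, 2, 2, 2, 3, 3, 9, 9).
  b_1=1 ≤ 2
  b_2=2 ≤ 3
  b_3=2 ≤ 4
  b_4=2 ≤ 5
  b_5=3 ≤ 6
  b_6=3 ≤ 7
  b_7=9 > 8
  fails at i=7 ⇒ NO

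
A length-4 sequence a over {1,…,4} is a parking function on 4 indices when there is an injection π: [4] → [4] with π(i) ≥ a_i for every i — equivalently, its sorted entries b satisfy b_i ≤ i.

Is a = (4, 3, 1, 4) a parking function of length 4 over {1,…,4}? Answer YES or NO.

NO

Sorted: b = (1, 3, 4, 4).
  b_1=1 ≤ 1
  b_2=3 > 2
  fails at i=2 ⇒ NO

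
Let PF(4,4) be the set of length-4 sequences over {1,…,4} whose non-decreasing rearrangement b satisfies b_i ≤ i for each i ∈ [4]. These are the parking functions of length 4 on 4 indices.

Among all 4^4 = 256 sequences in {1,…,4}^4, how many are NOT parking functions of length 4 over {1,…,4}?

#PF = (4−4+1)·(4+1)^(4−1) = 1 · 125 = 125 (Pollak)
One tuple (1,4,4,4) → sorted (1,4,4,4): b_2=4>2, not a PF.
4^4 − 125 = 256 − 125 = 131

131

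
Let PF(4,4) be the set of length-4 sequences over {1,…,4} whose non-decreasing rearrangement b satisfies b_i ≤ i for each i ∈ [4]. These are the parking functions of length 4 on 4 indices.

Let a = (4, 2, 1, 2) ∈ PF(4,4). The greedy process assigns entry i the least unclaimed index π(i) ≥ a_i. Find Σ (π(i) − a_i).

Σπ = 4·5/2 = 10 (π permutes [4]); Σa = 4+2+1+2 = 9; disp = 10−9 = 1.

1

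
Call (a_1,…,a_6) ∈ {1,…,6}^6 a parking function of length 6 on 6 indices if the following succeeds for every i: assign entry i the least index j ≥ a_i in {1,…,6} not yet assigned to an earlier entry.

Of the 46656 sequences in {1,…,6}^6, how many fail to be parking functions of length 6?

|PF(6,6)| = (6+1−6)·(6+1)^{6−1} = 1·16807 = 16807 [KW]
One tuple (3,6,3,6,3,5) → sorted (3,3,3,5,6,6): b_1=3>1, not a PF.
6^6 − 16807 = 46656 − 16807 = 29849

29849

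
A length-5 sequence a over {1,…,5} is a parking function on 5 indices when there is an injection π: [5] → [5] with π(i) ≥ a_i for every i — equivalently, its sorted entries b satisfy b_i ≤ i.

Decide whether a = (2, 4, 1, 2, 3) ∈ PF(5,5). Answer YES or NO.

Sorted: b = (1, 2, 2, 3, 4).
  b_1=1 ≤ 1
  b_2=2 ≤ 2
  b_3=2 ≤ 3
  b_4=3 ≤ 4
  b_5=4 ≤ 5
All bounds hold ⇒ YES

YES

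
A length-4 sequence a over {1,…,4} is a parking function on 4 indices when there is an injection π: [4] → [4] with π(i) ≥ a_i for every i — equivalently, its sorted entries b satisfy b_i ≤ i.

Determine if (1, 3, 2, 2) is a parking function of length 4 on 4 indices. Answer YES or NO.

Sorted: b = (1, 2, 2, 3).
  b_1=1 ≤ 1
  b_2=2 ≤ 2
  b_3=2 ≤ 3
  b_4=3 ≤ 4
All bounds hold ⇒ YES

YES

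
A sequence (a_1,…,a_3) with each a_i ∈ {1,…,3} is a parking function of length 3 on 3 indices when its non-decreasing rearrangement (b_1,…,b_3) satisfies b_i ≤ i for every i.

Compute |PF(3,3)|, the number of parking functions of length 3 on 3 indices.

16

|PF| = (3+1−3)·(3+1)^{3−1} = 1×16 = 16 (Pollak)
One tuple (1,1,2) → sorted (1,1,2): b_i ≤ i ∀i, a PF.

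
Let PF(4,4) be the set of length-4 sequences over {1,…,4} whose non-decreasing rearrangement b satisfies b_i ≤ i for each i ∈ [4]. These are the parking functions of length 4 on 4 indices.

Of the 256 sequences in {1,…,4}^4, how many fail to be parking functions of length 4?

131

#PF = (4−4+1)·(4+1)^(4−1) = 1×125 = 125 (Konheim–Weiss)
E.g. (4,4,4,4) → sorted (4,4,4,4): b_1=4>1, not a PF.
So 256 − 125 = 131 fail.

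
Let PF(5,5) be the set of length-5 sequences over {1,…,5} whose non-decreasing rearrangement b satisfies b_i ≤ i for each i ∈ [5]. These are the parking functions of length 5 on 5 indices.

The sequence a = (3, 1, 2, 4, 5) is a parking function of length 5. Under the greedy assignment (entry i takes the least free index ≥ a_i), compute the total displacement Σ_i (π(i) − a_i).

0

Σπ = 5·6/2 = 15 (π permutes [5]); Σa = 3+1+2+4+5 = 15; disp = 15−15 = 0.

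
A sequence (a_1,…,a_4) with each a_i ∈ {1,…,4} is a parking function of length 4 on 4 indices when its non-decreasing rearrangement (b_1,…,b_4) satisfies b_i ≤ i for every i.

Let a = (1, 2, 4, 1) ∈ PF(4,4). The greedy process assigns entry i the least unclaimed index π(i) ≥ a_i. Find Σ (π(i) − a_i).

Σπ = 10 ({1..4} each once); Σa = 1+2+4+1 = 8; disp = 10−8 = 2.

2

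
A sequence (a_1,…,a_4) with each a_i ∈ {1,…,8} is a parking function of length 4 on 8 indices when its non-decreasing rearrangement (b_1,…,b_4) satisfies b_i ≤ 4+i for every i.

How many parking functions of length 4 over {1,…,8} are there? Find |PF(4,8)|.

Count = (9−4)·9^(4−1) = 5×729 = 3645 [KW]
One tuple (6,2,4,2) → sorted (2,2,4,6): b_i ≤ 4+i ∀i, a PF.

3645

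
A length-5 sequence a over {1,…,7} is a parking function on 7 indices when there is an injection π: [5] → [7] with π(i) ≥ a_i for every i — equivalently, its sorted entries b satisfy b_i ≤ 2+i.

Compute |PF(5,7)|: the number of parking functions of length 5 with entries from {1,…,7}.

12288

|PF(5,7)| = 3·8^4 = 3 · 4096 = 12288 (Pollak)
One tuple (5,1,6,1,4) → sorted (1,1,4,5,6): b_i ≤ 2+i ∀i, a PF.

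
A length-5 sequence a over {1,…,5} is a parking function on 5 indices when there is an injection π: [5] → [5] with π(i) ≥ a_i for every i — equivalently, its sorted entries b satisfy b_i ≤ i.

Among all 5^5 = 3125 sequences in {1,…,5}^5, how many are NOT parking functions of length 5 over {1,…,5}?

1829

|PF| = (5+1−5)·(5+1)^{5−1} = 1·1296 = 1296 [KW]
Example (3,5,4,2,4) → sorted (2,3,4,4,5): b_1=2>1, not a PF.
Total 3125; non-PF = 3125−1296 = 1829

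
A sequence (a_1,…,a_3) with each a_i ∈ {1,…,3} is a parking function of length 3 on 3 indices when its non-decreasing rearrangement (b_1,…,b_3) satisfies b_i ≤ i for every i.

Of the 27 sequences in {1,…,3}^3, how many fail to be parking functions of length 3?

11

#PF = (3+1−3)·(3+1)^{3−1} = 1 · 16 = 16 [KW]
E.g. (3,3,2) → sorted (2,3,3): b_1=2>1, not a PF.
Total 27; non-PF = 27−16 = 11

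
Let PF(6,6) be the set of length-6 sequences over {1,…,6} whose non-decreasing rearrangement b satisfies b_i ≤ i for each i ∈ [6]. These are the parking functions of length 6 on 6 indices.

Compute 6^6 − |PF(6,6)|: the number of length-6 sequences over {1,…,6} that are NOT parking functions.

29849

#PF = 1·7^5 = 1×16807 = 16807 [KW]
Example (3,5,2,6,4,5) → sorted (2,3,4,5,5,6): b_1=2>1, not a PF.
So 46656 − 16807 = 29849 fail.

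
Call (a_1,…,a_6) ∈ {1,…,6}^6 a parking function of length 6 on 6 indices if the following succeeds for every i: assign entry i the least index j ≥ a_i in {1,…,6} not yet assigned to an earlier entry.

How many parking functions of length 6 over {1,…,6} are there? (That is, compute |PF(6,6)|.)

|PF| = (7−6)·7^(6−1) = 1·16807 = 16807 (Konheim–Weiss)
Check (3,6,1,1,3,1) → sorted (1,1,1,3,3,6): b_i ≤ i ∀i, a PF.

16807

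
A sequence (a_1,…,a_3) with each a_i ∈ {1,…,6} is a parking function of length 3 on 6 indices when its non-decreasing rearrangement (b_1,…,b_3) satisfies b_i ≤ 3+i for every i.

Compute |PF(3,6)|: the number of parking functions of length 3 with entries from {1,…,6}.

196

Count = (6−3+1)·(6+1)^(3−1) = 4×49 = 196 (Pollak)
Example (4,3,5) → sorted (3,4,5): b_i ≤ 3+i ∀i, a PF.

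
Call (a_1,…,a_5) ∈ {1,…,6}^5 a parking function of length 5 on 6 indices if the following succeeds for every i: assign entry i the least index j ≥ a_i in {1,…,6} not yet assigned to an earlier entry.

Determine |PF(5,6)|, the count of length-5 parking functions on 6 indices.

|PF| = (6+1−5)·(6+1)^{5−1} = 2 · 2401 = 4802 (Pollak)
One tuple (3,6,2,3,3) → sorted (2,3,3,3,6): b_i ≤ 1+i ∀i, a PF.

4802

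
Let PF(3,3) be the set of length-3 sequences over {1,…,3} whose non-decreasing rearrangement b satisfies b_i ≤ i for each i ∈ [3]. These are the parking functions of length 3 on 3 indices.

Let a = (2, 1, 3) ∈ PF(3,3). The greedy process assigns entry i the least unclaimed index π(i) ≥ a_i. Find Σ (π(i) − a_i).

Σπ = 3·4/2 = 6 (π permutes [3]); Σa = 2+1+3 = 6; disp = 6−6 = 0.

0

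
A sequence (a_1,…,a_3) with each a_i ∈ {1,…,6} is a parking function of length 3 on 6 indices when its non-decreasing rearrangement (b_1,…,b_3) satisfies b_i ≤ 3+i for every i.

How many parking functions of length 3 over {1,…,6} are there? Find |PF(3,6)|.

|PF| = (6−3+1)·(6+1)^(3−1) = 4·49 = 196 (Pollak)
Check (3,2,6) → sorted (2,3,6): b_i ≤ 3+i ∀i, a PF.

196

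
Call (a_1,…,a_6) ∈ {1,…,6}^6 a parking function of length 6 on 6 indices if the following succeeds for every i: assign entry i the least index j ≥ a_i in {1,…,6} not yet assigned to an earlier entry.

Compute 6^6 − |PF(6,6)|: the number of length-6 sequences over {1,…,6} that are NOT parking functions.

29849

|PF| = (6−6+1)·(6+1)^(6−1) = 1 · 16807 = 16807 (Pollak)
One tuple (1,2,6,6,5,4) → sorted (1,2,4,5,6,6): b_3=4>3, not a PF.
6^6 − 16807 = 46656 − 16807 = 29849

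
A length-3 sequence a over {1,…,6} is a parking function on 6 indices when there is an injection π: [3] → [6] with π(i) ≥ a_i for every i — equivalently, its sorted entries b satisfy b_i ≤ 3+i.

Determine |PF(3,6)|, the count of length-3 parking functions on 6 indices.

|PF| = 4·7^2 = 4·49 = 196 [KW]
One tuple (6,1,5) → sorted (1,5,6): b_i ≤ 3+i ∀i, a PF.

196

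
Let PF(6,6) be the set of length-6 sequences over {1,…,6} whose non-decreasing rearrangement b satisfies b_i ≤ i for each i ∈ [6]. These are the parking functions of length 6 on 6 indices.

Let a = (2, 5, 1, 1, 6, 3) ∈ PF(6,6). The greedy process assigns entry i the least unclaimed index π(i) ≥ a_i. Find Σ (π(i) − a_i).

Σπ(i) = 1+…+6 = 21; Σa = 2+5+1+1+6+3 = 18; disp = 21−18 = 3.

3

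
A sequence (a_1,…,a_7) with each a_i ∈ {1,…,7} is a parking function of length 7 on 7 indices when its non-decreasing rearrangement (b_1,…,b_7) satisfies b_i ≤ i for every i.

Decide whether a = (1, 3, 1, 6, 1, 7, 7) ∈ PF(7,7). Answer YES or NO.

Sorted: b = (1, 1, 1, 3, 6, 7, 7).
  b_1=1 ≤ 1
  b_2=1 ≤ 2
  b_3=1 ≤ 3
  b_4=3 ≤ 4
  b_5=6 > 5
  fails at i=5 ⇒ NO

NO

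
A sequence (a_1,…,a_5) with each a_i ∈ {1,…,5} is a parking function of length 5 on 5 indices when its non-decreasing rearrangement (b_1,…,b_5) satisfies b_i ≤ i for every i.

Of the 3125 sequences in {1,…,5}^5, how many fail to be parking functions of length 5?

1829

#PF = (5−5+1)·(5+1)^(5−1) = 1 · 1296 = 1296 (Pollak)
Check (3,5,5,4,4) → sorted (3,4,4,5,5): b_1=3>1, not a PF.
5^5 − 1296 = 3125 − 1296 = 1829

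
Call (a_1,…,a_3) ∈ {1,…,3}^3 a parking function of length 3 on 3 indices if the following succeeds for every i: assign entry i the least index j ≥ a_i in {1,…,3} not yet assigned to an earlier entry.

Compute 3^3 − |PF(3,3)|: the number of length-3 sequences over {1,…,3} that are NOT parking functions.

11

Count = (3+1−3)·(3+1)^{3−1} = 1×16 = 16 (Konheim–Weiss)
One tuple (2,3,3) → sorted (2,3,3): b_1=2>1, not a PF.
3^3 − 16 = 27 − 16 = 11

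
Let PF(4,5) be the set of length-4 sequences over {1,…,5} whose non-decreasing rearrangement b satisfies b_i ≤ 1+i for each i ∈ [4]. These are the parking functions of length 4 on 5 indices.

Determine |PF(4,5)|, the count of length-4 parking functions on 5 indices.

432

|PF(4,5)| = (5+1−4)·(5+1)^{4−1} = 2×216 = 432 (Konheim–Weiss)
One tuple (2,4,4,1) → sorted (1,2,4,4): b_i ≤ 1+i ∀i, a PF.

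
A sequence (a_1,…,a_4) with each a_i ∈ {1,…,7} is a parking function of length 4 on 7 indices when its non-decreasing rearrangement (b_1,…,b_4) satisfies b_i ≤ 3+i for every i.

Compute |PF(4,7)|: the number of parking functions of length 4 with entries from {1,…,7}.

Count = (8−4)·8^(4−1) = 4·512 = 2048 (Pollak)
One tuple (1,7,2,1) → sorted (1,1,2,7): b_i ≤ 3+i ∀i, a PF.

2048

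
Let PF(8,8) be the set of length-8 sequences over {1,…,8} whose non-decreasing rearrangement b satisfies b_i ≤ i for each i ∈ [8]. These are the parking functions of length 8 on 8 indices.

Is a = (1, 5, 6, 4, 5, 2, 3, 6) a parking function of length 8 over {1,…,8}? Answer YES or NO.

Sorted: b = (1, 2, 3, 4, 5, 5, 6, 6).
  b_1=1 ≤ 1
  b_2=2 ≤ 2
  b_3=3 ≤ 3
  b_4=4 ≤ 4
  b_5=5 ≤ 5
  b_6=5 ≤ 6
  b_7=6 ≤ 7
  b_8=6 ≤ 8
All bounds hold ⇒ YES

YES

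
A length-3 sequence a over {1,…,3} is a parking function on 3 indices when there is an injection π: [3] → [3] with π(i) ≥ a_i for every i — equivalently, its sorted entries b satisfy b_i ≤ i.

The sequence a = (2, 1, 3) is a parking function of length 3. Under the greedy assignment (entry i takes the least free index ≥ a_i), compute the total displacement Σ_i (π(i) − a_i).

0

Σπ(i) = 1+…+3 = 6; Σa = 2+1+3 = 6; disp = 6−6 = 0.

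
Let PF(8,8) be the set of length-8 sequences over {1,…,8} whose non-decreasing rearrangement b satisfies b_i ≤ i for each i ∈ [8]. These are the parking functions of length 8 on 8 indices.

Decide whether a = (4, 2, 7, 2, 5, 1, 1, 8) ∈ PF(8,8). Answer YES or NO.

YES

Sorted: b = (1, 1, 2, 2, 4, 5, 7, 8).
  b_1=1 ≤ 1
  b_2=1 ≤ 2
  b_3=2 ≤ 3
  b_4=2 ≤ 4
  b_5=4 ≤ 5
  b_6=5 ≤ 6
  b_7=7 ≤ 7
  b_8=8 ≤ 8
All bounds hold ⇒ YES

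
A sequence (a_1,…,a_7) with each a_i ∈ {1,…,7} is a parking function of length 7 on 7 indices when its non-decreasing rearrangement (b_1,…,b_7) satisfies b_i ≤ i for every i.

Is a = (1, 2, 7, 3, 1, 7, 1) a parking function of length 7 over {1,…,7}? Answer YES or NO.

NO

Rearranged: b = (1, 1, 1, 2, 3, 7, 7).
  b_1=1 ≤ 1
  b_2=1 ≤ 2
  b_3=1 ≤ 3
  b_4=2 ≤ 4
  b_5=3 ≤ 5
  b_6=7 > 6
  fails at i=6 ⇒ NO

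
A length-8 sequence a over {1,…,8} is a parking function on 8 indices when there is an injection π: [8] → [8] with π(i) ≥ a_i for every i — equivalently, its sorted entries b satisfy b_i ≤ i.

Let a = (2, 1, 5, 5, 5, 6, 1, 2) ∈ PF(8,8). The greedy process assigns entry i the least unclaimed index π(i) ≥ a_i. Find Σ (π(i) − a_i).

9

Σπ(i) = 1+…+8 = 36; Σa = 2+1+5+5+5+6+1+2 = 27; disp = 36−27 = 9.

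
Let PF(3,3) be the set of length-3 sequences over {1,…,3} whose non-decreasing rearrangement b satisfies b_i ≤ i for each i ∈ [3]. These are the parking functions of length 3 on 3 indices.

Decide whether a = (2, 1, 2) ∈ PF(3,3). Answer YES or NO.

Rearranged: b = (1, 2, 2).
  b_1=1 ≤ 1
  b_2=2 ≤ 2
  b_3=2 ≤ 3
All bounds hold ⇒ YES

YES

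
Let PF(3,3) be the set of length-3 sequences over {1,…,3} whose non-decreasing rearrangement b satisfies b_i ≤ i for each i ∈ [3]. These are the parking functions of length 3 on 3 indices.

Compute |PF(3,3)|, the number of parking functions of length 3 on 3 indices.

Count = (4−3)·4^(3−1) = 1 · 16 = 16 [KW]
E.g. (2,2,1) → sorted (1,2,2): b_i ≤ i ∀i, a PF.

16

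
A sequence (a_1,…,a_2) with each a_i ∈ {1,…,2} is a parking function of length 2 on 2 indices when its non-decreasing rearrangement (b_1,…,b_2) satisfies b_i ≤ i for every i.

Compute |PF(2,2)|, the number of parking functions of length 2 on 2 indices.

#PF = (2+1−2)·(2+1)^{2−1} = 1×3 = 3 (Konheim–Weiss)
E.g. (1,2) → sorted (1,2): b_i ≤ i ∀i, a PF.

3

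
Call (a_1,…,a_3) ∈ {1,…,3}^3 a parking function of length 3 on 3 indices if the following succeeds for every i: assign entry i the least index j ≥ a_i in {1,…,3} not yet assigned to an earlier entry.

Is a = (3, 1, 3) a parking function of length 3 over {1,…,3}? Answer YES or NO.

NO

Rearranged: b = (1, 3, 3).
  b_1=1 ≤ 1
  b_2=3 > 2
  fails at i=2 ⇒ NO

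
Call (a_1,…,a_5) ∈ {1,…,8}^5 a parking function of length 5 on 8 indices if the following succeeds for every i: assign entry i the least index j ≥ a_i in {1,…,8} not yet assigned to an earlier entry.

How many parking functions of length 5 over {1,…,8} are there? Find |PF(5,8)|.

26244

|PF| = 4·9^4 = 4×6561 = 26244
One tuple (8,6,5,3,4) → sorted (3,4,5,6,8): b_i ≤ 3+i ∀i, a PF.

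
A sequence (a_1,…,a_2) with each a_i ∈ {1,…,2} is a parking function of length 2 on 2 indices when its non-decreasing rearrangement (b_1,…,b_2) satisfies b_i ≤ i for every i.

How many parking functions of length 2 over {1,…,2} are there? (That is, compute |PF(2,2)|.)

|PF| = (2−2+1)·(2+1)^(2−1) = 1·3 = 3
Check (1,2) → sorted (1,2): b_i ≤ i ∀i, a PF.

3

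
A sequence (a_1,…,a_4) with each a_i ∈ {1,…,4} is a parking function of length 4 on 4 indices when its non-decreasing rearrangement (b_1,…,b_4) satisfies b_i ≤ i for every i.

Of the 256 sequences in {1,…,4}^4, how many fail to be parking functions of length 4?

Count = (4+1−4)·(4+1)^{4−1} = 1 · 125 = 125 (Konheim–Weiss)
Example (2,2,3,3) → sorted (2,2,3,3): b_1=2>1, not a PF.
4^4 − 125 = 256 − 125 = 131

131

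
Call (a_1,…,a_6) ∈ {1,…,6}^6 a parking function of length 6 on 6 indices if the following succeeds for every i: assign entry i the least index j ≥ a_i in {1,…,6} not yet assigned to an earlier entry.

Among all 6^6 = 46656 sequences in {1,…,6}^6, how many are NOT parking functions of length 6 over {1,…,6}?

|PF(6,6)| = 1·7^5 = 1×16807 = 16807 (Konheim–Weiss)
Check (5,6,4,4,2,6) → sorted (2,4,4,5,6,6): b_1=2>1, not a PF.
So 46656 − 16807 = 29849 fail.

29849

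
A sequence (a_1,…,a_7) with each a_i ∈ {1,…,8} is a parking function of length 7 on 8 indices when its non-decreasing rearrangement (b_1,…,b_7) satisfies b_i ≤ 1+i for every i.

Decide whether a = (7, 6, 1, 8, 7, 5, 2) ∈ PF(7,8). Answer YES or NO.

NO

Sorted: b = (1, 2, 5, 6, 7, 7, 8).
  b_1=1 ≤ 2
  b_2=2 ≤ 3
  b_3=5 > 4
  fails at i=3 ⇒ NO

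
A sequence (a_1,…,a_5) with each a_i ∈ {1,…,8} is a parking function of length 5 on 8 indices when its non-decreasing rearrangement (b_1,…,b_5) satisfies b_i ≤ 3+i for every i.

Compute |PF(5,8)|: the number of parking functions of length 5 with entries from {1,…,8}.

26244

|PF| = (8+1−5)·(8+1)^{5−1} = 4×6561 = 26244 (Konheim–Weiss)
E.g. (6,4,7,6,5) → sorted (4,5,6,6,7): b_i ≤ 3+i ∀i, a PF.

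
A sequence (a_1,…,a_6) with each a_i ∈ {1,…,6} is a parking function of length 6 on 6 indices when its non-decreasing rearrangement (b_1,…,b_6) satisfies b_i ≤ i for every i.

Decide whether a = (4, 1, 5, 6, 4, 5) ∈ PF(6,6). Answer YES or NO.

Rearranged: b = (1, 4, 4, 5, 5, 6).
  b_1=1 ≤ 1
  b_2=4 > 2
  fails at i=2 ⇒ NO

NO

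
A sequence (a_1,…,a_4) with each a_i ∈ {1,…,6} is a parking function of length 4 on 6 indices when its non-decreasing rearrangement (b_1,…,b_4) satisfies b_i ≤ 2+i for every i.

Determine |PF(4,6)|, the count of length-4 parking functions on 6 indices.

|PF| = (6−4+1)·(6+1)^(4−1) = 3×343 = 1029 [KW]
One tuple (5,4,3,1) → sorted (1,3,4,5): b_i ≤ 2+i ∀i, a PF.

1029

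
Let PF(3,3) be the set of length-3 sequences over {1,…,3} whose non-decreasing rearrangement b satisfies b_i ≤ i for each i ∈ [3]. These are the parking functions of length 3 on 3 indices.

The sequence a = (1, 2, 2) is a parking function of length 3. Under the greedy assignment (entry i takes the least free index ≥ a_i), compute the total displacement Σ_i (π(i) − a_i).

Σπ = 3·4/2 = 6 (π permutes [3]); Σa = 1+2+2 = 5; disp = 6−5 = 1.

1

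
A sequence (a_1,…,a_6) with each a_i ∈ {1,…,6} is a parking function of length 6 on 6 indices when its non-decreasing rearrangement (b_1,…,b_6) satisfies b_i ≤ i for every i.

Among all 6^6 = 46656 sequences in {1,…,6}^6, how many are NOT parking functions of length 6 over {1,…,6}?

|PF(6,6)| = 1·7^5 = 1×16807 = 16807 (Konheim–Weiss)
One tuple (6,5,3,5,6,4) → sorted (3,4,5,5,6,6): b_1=3>1, not a PF.
6^6 − 16807 = 46656 − 16807 = 29849

29849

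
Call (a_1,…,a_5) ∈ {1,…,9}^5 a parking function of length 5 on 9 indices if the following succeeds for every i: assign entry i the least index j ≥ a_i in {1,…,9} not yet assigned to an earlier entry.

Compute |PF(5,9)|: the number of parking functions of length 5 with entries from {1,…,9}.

50000

#PF = (10−5)·10^(5−1) = 5 · 10000 = 50000 (Pollak)
E.g. (8,7,3,2,6) → sorted (2,3,6,7,8): b_i ≤ 4+i ∀i, a PF.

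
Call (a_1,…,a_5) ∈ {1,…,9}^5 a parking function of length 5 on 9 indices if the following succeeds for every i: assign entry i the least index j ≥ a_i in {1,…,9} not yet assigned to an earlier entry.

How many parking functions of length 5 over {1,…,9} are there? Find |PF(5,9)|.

50000

#PF = 5·10^4 = 5×10000 = 50000 (Konheim–Weiss)
E.g. (8,5,6,5,4) → sorted (4,5,5,6,8): b_i ≤ 4+i ∀i, a PF.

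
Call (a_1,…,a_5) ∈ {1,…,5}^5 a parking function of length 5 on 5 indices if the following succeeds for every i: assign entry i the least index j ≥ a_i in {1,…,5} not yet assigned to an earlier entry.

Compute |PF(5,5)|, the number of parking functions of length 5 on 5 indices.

1296

Count = (5−5+1)·(5+1)^(5−1) = 1 · 1296 = 1296 [KW]
E.g. (1,3,1,4,2) → sorted (1,1,2,3,4): b_i ≤ i ∀i, a PF.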